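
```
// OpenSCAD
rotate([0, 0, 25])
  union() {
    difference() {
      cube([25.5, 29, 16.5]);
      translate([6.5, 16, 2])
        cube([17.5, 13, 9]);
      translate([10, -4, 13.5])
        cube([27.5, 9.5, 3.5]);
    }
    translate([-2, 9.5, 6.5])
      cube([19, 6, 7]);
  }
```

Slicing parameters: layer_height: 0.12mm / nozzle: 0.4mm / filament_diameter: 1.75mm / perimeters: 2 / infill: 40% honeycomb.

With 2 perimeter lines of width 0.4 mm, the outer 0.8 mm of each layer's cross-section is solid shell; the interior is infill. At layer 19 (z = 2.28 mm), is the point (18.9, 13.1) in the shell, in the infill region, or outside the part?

infill

At z = 2.28 mm: the 25.5×29 cube contributes its full rectangle; the 17.5×13 cube at (6.5, 16) contributes its full rectangle; the cube at (10, -4) is absent (z outside [13.5, 17]); After the difference (first − rest): starting from the 25.5×29 cube, the 17.5×13 cube at (6.5, 16) lies inside it touching the edge (removes its full 227.50 mm²) — 1 connected region; the cube at (-2, 9.5) does not reach this height (z outside [6.5, 13.5]); Taking the union: only that combined region is present, so the union is just that shape — 1 connected region; (rotated 25° about Z; rotation is an isometry so areas/perimeters/island counts are preserved). Overall, the cross-section is a single solid region. Undo the 25° rotation: the query point maps to (22.666, 3.885) in the un-rotated model frame. The nearest boundary edge runs (25.50, 29.00)→(25.50, 0.00); distance from the point to it = 2.83 mm. The point is inside the cross-section and 2.83 mm from the nearest boundary — more than the 0.8 mm shell width (2 × 0.4), so it's in the infill interior.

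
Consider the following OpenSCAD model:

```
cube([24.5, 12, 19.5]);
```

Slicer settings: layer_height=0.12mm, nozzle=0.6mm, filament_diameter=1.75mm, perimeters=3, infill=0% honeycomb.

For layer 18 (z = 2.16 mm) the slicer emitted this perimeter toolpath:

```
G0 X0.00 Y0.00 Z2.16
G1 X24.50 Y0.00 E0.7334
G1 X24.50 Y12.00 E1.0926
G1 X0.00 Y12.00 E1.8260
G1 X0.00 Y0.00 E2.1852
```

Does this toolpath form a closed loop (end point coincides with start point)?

Start point (G0): (0.00, 0.00). End point (last G1): the path returns to the start — closed.

yes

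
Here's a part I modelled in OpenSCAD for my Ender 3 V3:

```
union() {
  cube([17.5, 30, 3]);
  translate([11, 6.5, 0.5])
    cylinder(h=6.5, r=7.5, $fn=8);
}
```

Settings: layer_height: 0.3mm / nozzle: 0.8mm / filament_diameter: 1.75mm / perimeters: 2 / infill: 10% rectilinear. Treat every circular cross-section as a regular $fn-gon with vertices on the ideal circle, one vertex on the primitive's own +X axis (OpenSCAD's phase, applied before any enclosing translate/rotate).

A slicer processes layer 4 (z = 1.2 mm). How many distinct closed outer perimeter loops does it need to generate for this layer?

At z = 1.2 mm: the 17.5×30 cube contributes its full rectangle; the cylinder at (11, 6.5): section is a regular 8-gon, circumradius r=7.5; Taking the union: the regions partially overlap (shared area 154.27 mm²), so overlapping operands fuse into one piece — 1 connected region. The result has 1 disconnected region.

1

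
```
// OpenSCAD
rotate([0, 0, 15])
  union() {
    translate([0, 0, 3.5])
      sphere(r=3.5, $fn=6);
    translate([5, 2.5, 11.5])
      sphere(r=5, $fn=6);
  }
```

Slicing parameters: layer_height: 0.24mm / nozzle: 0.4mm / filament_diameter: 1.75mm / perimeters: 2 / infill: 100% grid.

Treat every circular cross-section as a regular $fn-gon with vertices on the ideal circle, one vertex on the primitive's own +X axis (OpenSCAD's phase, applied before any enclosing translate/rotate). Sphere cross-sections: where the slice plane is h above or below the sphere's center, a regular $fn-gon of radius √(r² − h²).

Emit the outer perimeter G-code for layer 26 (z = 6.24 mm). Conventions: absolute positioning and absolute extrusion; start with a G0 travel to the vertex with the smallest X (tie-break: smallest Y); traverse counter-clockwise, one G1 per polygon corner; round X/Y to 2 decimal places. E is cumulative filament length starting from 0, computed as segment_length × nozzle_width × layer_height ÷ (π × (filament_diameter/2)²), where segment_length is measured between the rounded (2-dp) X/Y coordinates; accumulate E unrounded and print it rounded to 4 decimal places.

At z = 6.24 mm: the r=3.5 sphere slices to a regular 6-gon of circumradius 2.178 (√(r²−h²) with h=2.74 from center); the sphere at (5, 2.5) is not intersected at this z (|z−center|=5.260 > r=5); Merging all regions: only the r=3.5 sphere is present, so the union is just that shape — 1 connected region; (rotated 15° about Z; rotation is an isometry so areas/perimeters/island counts are preserved). The outline is a single polygon with 6 vertices. Extrusion per mm of travel: 0.4 × 0.24 / (π × 0.875²) = 0.039912. Accumulating E over each segment gives final E = 0.5208.

G0 X-2.10 Y-0.56 Z6.24
G1 X-0.56 Y-2.10 E0.0869
G1 X1.54 Y-1.54 E0.1737
G1 X2.10 Y0.56 E0.2604
G1 X0.56 Y2.10 E0.3473
G1 X-1.54 Y1.54 E0.4341
G1 X-2.10 Y-0.56 E0.5208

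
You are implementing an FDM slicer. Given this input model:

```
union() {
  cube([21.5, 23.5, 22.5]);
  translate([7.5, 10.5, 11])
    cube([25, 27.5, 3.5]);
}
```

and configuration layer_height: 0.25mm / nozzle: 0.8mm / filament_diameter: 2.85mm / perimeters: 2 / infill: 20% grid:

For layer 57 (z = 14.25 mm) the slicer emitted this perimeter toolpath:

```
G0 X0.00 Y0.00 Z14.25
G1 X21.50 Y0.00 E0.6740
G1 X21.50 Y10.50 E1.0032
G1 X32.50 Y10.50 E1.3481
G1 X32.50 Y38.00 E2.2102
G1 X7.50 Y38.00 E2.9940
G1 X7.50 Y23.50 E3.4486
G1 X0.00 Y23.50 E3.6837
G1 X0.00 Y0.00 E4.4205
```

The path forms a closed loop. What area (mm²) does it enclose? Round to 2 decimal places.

Apply the shoelace formula to the sequence of (X, Y) vertices; enclosed area = 1010.75 mm².

1010.75 mm²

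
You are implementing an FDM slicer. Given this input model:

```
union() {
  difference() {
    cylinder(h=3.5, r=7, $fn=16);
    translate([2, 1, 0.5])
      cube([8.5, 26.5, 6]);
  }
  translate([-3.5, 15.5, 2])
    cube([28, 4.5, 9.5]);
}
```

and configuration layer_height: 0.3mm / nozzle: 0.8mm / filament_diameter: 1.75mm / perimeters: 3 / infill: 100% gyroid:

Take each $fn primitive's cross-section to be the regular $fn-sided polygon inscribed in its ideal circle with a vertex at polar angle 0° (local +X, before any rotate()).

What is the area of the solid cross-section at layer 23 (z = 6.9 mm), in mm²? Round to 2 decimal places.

126.00 mm²

At z = 6.9 mm: the cylinder is not intersected at this z (z outside [0, 3.5]); the cube at (2, 1) does not reach this height (z outside [0.5, 6.5]); After the difference (first − rest): the first operand is absent here, so nothing remains; the cube at (-3.5, 15.5) is present — its section is the full 28×4.5 rectangle (area 126.00 mm²); Combining (union): only the 28×4.5 cube at (-3.5, 15.5) is present, so the union is just that shape — area = 126.00 mm². Overall, the cross-section is a single solid region. Net area = 126.00 mm².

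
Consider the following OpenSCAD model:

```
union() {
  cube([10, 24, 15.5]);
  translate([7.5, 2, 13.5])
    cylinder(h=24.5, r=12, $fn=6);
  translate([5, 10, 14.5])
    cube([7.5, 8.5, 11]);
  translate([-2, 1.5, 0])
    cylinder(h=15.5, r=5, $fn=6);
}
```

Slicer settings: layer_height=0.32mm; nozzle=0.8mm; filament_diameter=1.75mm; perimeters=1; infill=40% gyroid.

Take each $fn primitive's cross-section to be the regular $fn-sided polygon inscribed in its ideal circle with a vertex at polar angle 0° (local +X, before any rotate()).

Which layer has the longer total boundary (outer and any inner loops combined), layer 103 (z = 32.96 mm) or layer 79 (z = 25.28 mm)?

layer 79 (z = 25.28 mm)

Layer 103 (z = 32.96): the cube is not intersected at this z (z outside [0, 15.5]); the r=12 cylinder at (7.5, 2) gives a regular 6-gon of circumradius 12 (constant along its height) (perimeter = 2·6·12.000·sin(180°/6) = 72.00 mm); the cube at (5, 10) is absent (z outside [14.5, 25.5]); the cylinder at (-2, 1.5) does not reach this height (z outside [0, 15.5]); Combining (union): only the r=12 cylinder at (7.5, 2) is present, so the union is just that shape — boundary = 72.00 mm. So its perimeter = 72.00 mm. Layer 79 (z = 25.28): the cube does not reach this height (z outside [0, 15.5]); the cylinder at (7.5, 2): section is a regular 6-gon, circumradius r=12 (perimeter = 2·6·12.000·sin(180°/6) = 72.00 mm); the cube at (5, 10) (footprint 7.5×8.5) is included at this height (perimeter 32.00 mm); the cylinder at (-2, 1.5) is absent (z outside [0, 15.5]); Merging all regions: the regions partially overlap (shared area 17.94 mm²), so the edge portions inside another operand are dropped and the merged outline is re-measured after clipping — boundary = 84.22 mm. So its perimeter = 84.22 mm. Layer 79 is larger (84.22 vs 72.00 mm).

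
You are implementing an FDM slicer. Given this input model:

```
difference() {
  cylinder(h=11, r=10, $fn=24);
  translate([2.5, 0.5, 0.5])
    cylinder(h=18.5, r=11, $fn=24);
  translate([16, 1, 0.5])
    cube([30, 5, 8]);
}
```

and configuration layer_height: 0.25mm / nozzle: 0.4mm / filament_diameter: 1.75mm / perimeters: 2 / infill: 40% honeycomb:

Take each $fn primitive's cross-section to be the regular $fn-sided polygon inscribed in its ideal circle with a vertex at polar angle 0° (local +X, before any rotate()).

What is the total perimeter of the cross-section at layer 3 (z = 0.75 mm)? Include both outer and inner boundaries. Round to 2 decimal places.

48.93 mm

At z = 0.75 mm: the r=10 cylinder contributes a regular 24-gon of circumradius 10 (perimeter = 2·24·10.000·sin(180°/24) = 62.65 mm); the r=11 cylinder at (2.5, 0.5) gives a regular 24-gon of circumradius 11 (constant along its height) (perimeter = 2·24·11.000·sin(180°/24) = 68.92 mm); the cube at (16, 1) is present — its section is the full 30×5 rectangle (perimeter 70.00 mm); Subtracting the remaining from the first: starting from the r=10 cylinder, the r=11 cylinder at (2.5, 0.5) partially overlaps it — only the 285.95 mm² overlap (of its 375.81 mm²) is removed, clipping the outline; the 30×5 cube at (16, 1) misses the remaining region (no effect) — boundary = 48.93 mm. Overall, the cross-section is a single solid region. Total boundary length (outer) = 48.93 mm.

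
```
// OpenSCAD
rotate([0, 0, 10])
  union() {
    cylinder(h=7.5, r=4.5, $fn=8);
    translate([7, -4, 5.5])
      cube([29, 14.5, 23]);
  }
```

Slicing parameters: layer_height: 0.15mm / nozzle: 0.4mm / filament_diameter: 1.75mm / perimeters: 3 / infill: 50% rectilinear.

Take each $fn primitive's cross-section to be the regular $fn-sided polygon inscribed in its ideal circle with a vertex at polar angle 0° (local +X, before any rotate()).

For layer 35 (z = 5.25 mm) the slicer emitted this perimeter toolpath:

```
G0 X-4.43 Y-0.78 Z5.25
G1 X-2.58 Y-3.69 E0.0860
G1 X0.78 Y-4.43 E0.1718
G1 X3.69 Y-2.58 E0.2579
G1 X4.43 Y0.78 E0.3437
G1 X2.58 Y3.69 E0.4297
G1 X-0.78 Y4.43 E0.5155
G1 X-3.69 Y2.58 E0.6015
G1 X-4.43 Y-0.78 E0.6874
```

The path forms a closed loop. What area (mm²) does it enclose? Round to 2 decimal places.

Apply the shoelace formula to the sequence of (X, Y) vertices; enclosed area = 57.28 mm².

57.28 mm²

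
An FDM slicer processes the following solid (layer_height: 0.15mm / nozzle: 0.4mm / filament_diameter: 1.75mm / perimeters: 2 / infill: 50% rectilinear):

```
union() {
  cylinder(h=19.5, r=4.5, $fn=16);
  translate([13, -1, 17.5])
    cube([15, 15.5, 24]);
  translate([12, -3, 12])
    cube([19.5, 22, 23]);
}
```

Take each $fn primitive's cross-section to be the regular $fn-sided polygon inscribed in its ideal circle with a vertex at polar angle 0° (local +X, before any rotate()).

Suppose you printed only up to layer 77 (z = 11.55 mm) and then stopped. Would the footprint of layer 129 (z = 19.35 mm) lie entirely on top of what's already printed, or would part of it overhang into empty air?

part overhangs

Compare the two slices. At z = 11.55: the r=4.5 cylinder contributes a regular 16-gon of circumradius 4.5 (area = (16/2)·4.500²·sin(360°/16) = 61.99 mm²); the cube at (13, -1) does not reach this height (z outside [17.5, 41.5]); the cube at (12, -3) is absent (z outside [12, 35]); Merging all regions: only the r=4.5 cylinder is present, so the union is just that shape — area = 61.99 mm². At z = 19.35: the r=4.5 cylinder contributes a regular 16-gon of circumradius 4.5 (area = (16/2)·4.500²·sin(360°/16) = 61.99 mm²); the cube at (13, -1) is present — its section is the full 15×15.5 rectangle (area 232.50 mm²); the 19.5×22 cube at (12, -3) contributes its full rectangle (area 429.00 mm²); Taking the union: the regions partially overlap — summed areas 723.49 mm² minus the doubly-counted overlap 232.50 mm² gives 490.99 mm² — area = 490.99 mm². Checking containment: at z = 19.35 the cross-section extends beyond the z = 11.55 cross-section by about 429.00 mm².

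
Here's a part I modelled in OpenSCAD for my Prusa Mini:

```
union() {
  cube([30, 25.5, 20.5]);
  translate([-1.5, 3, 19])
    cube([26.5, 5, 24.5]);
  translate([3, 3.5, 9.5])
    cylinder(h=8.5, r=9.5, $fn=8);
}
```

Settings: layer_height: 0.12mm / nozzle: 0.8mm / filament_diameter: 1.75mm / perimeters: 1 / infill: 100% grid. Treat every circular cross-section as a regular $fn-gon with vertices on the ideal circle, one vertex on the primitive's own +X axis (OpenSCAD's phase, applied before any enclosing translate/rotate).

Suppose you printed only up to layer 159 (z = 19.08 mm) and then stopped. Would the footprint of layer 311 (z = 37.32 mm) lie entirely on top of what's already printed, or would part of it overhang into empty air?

Compare the two slices. At z = 19.08: the cube is present — its section is the full 30×25.5 rectangle (area 765.00 mm²); the cube at (-1.5, 3) (footprint 26.5×5) is included at this height (area 132.50 mm²); the cylinder at (3, 3.5) does not reach this height (z outside [9.5, 18]); Merging all regions: the regions partially overlap — summed areas 897.50 mm² minus the doubly-counted overlap 125.00 mm² gives 772.50 mm² — area = 772.50 mm². At z = 37.32: the cube is absent (z outside [0, 20.5]); the 26.5×5 cube at (-1.5, 3) contributes its full rectangle (area 132.50 mm²); the cylinder at (3, 3.5) does not reach this height (z outside [9.5, 18]); Combining (union): only the 26.5×5 cube at (-1.5, 3) is present, so the union is just that shape — area = 132.50 mm². Checking containment: the cross-section at z = 37.32 is a subset of the cross-section at z = 19.08.

entirely on top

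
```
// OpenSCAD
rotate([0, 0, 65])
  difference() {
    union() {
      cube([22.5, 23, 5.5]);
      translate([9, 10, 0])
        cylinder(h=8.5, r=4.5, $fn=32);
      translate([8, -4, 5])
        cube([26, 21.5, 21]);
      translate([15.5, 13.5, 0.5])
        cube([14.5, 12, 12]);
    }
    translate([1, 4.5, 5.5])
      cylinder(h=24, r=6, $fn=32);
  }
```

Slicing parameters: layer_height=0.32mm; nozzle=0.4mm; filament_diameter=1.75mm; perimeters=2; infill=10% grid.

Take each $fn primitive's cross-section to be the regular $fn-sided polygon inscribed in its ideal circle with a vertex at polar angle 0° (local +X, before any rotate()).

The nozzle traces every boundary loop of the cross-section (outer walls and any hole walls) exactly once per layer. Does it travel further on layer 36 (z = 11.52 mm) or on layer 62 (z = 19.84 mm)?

layer 36 (z = 11.52 mm)

Layer 36 (z = 11.52): the cube is absent (z outside [0, 5.5]); the cylinder at (9, 10) does not reach this height (z outside [0, 8.5]); the 26×21.5 cube at (8, -4) contributes its full rectangle (perimeter 95.00 mm); the 14.5×12 cube at (15.5, 13.5) contributes its full rectangle (perimeter 53.00 mm); Merging all regions: the regions partially overlap (shared area 58.00 mm²), so the edge portions inside another operand are dropped and the merged outline is re-measured after clipping — boundary = 111.00 mm; the cylinder at (1, 4.5): section is a regular 32-gon, circumradius r=6 (perimeter = 2·32·6.000·sin(180°/32) = 37.64 mm); After the difference (first − rest): starting from that combined region, the r=6 cylinder at (1, 4.5) misses the remaining region (no effect) — boundary = 111.00 mm; (whole slice rotated 65° about Z — lengths, areas and connectivity unchanged). So its perimeter = 111.00 mm. Layer 62 (z = 19.84): the cube is absent (z outside [0, 5.5]); the cylinder at (9, 10) does not reach this height (z outside [0, 8.5]); the cube at (8, -4) is present — its section is the full 26×21.5 rectangle (perimeter 95.00 mm); the cube at (15.5, 13.5) does not reach this height (z outside [0.5, 12.5]); Merging all regions: only the 26×21.5 cube at (8, -4) is present, so the union is just that shape — boundary = 95.00 mm; the r=6 cylinder at (1, 4.5) gives a regular 32-gon of circumradius 6 (constant along its height) (perimeter = 2·32·6.000·sin(180°/32) = 37.64 mm); Taking the first minus the rest: starting from that combined region, the r=6 cylinder at (1, 4.5) misses the remaining region (no effect) — boundary = 95.00 mm; (whole slice rotated 65° about Z — lengths, areas and connectivity unchanged). So its perimeter = 95.00 mm. Layer 36 is larger (111.00 vs 95.00 mm).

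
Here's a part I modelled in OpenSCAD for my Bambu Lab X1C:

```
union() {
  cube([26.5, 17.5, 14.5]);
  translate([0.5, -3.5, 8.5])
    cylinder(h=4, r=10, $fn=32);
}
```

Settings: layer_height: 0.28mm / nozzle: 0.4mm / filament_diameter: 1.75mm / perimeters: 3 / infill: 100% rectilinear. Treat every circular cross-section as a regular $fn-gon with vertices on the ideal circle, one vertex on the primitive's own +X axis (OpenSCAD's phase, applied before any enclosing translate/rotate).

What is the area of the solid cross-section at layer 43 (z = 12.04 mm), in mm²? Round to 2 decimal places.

At z = 12.04 mm: the 26.5×17.5 cube contributes its full rectangle (area 463.75 mm²); the r=10 cylinder at (0.5, -3.5) gives a regular 32-gon of circumradius 10 (constant along its height) (area = (32/2)·10.000²·sin(360°/32) = 312.14 mm²); Combining (union): the regions partially overlap — summed areas 775.89 mm² minus the doubly-counted overlap 47.12 mm² gives 728.77 mm² — area = 728.77 mm². Overall, the cross-section is a single solid region. Net area = 728.77 mm².

728.77 mm²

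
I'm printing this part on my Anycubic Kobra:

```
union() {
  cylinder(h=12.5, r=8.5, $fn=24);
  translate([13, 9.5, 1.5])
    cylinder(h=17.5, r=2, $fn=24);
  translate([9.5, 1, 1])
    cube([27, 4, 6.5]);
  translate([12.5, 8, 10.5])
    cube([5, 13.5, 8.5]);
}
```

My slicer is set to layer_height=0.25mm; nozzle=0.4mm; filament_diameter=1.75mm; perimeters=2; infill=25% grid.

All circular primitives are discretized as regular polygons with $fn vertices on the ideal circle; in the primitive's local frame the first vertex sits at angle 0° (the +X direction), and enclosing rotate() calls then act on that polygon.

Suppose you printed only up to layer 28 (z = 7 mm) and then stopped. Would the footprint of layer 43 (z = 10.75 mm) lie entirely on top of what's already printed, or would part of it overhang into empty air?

Compare the two slices. At z = 7: the r=8.5 cylinder contributes a regular 24-gon of circumradius 8.5 (area = (24/2)·8.500²·sin(360°/24) = 224.40 mm²); the r=2 cylinder at (13, 9.5) gives a regular 24-gon of circumradius 2 (constant along its height) (area = (24/2)·2.000²·sin(360°/24) = 12.42 mm²); the cube at (9.5, 1) (footprint 27×4) is included at this height (area 108.00 mm²); the cube at (12.5, 8) is not intersected at this z (z outside [10.5, 19]); Merging all regions: the 3 present regions are separate (no shared area or edge), so areas and boundary lengths simply add and each stays a separate island — area = 344.82 mm². At z = 10.75: the cylinder: section is a regular 24-gon, circumradius r=8.5 (area = (24/2)·8.500²·sin(360°/24) = 224.40 mm²); the r=2 cylinder at (13, 9.5) gives a regular 24-gon of circumradius 2 (constant along its height) (area = (24/2)·2.000²·sin(360°/24) = 12.42 mm²); the cube at (9.5, 1) does not reach this height (z outside [1, 7.5]); the 5×13.5 cube at (12.5, 8) contributes its full rectangle (area 67.50 mm²); Merging all regions: the regions partially overlap — summed areas 304.32 mm² minus the doubly-counted overlap 7.51 mm² gives 296.81 mm² — area = 296.81 mm². Checking containment: at z = 10.75 the cross-section extends beyond the z = 7 cross-section by about 59.99 mm².

part overhangs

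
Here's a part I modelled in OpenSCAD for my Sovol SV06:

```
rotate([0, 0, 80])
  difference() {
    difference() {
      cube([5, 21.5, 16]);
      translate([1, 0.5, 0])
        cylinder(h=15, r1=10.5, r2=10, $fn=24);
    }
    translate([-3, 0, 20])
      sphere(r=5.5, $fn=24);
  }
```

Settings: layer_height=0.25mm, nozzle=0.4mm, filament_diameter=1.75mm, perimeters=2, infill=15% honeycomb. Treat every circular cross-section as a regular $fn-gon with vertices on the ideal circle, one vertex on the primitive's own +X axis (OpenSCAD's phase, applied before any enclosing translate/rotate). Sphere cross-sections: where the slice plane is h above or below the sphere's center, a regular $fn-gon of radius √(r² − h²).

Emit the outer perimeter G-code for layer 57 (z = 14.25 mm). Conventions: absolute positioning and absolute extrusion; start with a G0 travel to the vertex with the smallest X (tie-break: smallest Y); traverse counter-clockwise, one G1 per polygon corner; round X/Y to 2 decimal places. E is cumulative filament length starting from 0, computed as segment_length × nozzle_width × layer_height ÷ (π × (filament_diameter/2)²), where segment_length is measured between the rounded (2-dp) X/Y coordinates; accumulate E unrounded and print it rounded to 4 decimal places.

At z = 14.25 mm: the cube is present — its section is the full 5×21.5 rectangle; the cone at (1, 0.5) contributes a regular 24-gon of circumradius 10.025 (interpolated between r1=10.5 and r2=10 at t=0.950); Subtracting the remaining from the first: starting from the 5×21.5 cube, the cone at (1, 0.5) partially overlaps it — only the 51.23 mm² overlap (of its 312.14 mm²) is removed, clipping the outline — 1 connected region; the sphere at (-3, 0) is absent (|z−center|=5.750 > r=5.5); Subtracting the remaining from the first: none of the subtracted shapes is present at this height, so the result so far is unchanged — 1 connected region; (whole slice rotated 80° about Z — lengths, areas and connectivity unchanged). The outline is a single polygon with 6 vertices. Extrusion per mm of travel: 0.4 × 0.25 / (π × 0.875²) = 0.041575. Accumulating E over each segment gives final E = 1.3783.

G0 X-21.17 Y3.73 Z14.25
G1 X-10.24 Y1.80 E0.4614
G1 X-10.19 Y2.81 E0.5035
G1 X-9.40 Y5.31 E0.6125
G1 X-8.59 Y6.59 E0.6755
G1 X-20.31 Y8.66 E1.1703
G1 X-21.17 Y3.73 E1.3783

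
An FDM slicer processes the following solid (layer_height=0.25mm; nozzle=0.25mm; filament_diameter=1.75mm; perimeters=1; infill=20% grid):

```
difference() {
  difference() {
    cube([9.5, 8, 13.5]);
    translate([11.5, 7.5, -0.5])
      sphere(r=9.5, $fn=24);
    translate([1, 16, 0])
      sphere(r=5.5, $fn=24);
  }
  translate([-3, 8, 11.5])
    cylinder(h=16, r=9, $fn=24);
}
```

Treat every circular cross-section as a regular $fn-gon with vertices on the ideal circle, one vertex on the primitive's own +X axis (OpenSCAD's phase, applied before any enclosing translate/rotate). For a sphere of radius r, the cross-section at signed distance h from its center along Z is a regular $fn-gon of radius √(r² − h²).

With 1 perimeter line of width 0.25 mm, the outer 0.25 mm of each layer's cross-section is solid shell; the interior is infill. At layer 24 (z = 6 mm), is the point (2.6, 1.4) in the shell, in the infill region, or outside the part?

infill

At z = 6 mm: the cube (footprint 9.5×8) is included at this height; the r=9.5 sphere at (11.5, 7.5) contributes a regular 24-gon of circumradius √(9.5²−6.5²) = 6.928; the sphere at (1, 16) does not reach this height (|z−center|=6.000 > r=5.5); After the difference (first − rest): starting from the 9.5×8 cube, the r=9.5 sphere at (11.5, 7.5) partially overlaps it — only the 26.13 mm² overlap (of its 149.08 mm²) is removed, clipping the outline — 1 connected region; the cylinder at (-3, 8) is not intersected at this z (z outside [11.5, 27.5]); After the difference (first − rest): none of the subtracted shapes is present at this height, so the result so far is unchanged — 1 connected region. Overall, the cross-section is a single solid region. The nearest boundary edge runs (9.50, 0.00)→(0.00, 0.00); distance from the point to it = 1.40 mm. The point is inside the cross-section and 1.40 mm from the nearest boundary — more than the 0.25 mm shell width (1 × 0.25), so it's in the infill interior.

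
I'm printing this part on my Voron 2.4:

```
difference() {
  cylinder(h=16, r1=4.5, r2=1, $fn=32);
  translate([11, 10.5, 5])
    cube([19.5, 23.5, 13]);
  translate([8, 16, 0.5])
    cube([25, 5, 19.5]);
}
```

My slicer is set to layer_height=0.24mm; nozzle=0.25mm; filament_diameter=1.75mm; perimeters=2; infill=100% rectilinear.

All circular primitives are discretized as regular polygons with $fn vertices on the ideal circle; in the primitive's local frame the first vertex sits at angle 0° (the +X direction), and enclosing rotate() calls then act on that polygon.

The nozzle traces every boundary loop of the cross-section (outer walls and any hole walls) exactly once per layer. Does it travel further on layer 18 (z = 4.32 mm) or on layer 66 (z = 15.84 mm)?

layer 18 (z = 4.32 mm)

Layer 18 (z = 4.32): the cone contributes a regular 32-gon of circumradius 3.555 (interpolated between r1=4.5 and r2=1 at t=0.270) (perimeter = 2·32·3.555·sin(180°/32) = 22.30 mm); the cube at (11, 10.5) does not reach this height (z outside [5, 18]); the cube at (8, 16) (footprint 25×5) is included at this height (perimeter 60.00 mm); Taking the first minus the rest: starting from the cone, the 25×5 cube at (8, 16) misses the remaining region (no effect) — boundary = 22.30 mm. So its perimeter = 22.30 mm. Layer 66 (z = 15.84): the cone contributes a regular 32-gon of circumradius 1.035 (interpolated between r1=4.5 and r2=1 at t=0.990) (perimeter = 2·32·1.035·sin(180°/32) = 6.49 mm); the 19.5×23.5 cube at (11, 10.5) contributes its full rectangle (perimeter 86.00 mm); the 25×5 cube at (8, 16) contributes its full rectangle (perimeter 60.00 mm); After the difference (first − rest): starting from the cone, the 19.5×23.5 cube at (11, 10.5) misses the remaining region (no effect); the 25×5 cube at (8, 16) misses the remaining region (no effect) — boundary = 6.49 mm. So its perimeter = 6.49 mm. Layer 18 is larger (22.30 vs 6.49 mm).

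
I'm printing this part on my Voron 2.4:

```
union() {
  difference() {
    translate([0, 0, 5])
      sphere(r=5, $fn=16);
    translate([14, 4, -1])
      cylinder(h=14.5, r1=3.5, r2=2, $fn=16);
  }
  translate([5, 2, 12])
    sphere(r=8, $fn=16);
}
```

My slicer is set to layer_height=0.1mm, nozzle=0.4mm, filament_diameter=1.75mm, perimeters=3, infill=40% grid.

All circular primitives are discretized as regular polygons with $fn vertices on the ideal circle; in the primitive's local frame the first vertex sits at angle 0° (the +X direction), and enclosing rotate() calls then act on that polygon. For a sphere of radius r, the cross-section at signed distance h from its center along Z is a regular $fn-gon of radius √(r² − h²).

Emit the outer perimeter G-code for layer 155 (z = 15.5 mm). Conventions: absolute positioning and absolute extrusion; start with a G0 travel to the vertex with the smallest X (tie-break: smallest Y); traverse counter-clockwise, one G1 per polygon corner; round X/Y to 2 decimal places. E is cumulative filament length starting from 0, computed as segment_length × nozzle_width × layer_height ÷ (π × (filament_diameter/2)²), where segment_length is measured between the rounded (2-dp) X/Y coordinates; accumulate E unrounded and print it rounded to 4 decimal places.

At z = 15.5 mm: the sphere is not intersected at this z (|z−center|=10.500 > r=5); the cone at (14, 4) does not reach this height (z outside [-1, 13.5]); Taking the first minus the rest: the first operand is absent here, so nothing remains; the r=8 sphere at (5, 2) slices to a regular 16-gon of circumradius 7.194 (√(r²−h²) with h=3.5 from center); Combining (union): only the r=8 sphere at (5, 2) is present, so the union is just that shape — 1 connected region. The outline is a single polygon with 16 vertices. Extrusion per mm of travel: 0.4 × 0.1 / (π × 0.875²) = 0.016630. Accumulating E over each segment gives final E = 0.7470.

G0 X-2.19 Y2.00 Z15.50
G1 X-1.65 Y-0.75 E0.0466
G1 X-0.09 Y-3.09 E0.0934
G1 X2.25 Y-4.65 E0.1401
G1 X5.00 Y-5.19 E0.1868
G1 X7.75 Y-4.65 E0.2334
G1 X10.09 Y-3.09 E0.2801
G1 X11.65 Y-0.75 E0.3269
G1 X12.19 Y2.00 E0.3735
G1 X11.65 Y4.75 E0.4201
G1 X10.09 Y7.09 E0.4669
G1 X7.75 Y8.65 E0.5136
G1 X5.00 Y9.19 E0.5603
G1 X2.25 Y8.65 E0.6069
G1 X-0.09 Y7.09 E0.6536
G1 X-1.65 Y4.75 E0.7004
G1 X-2.19 Y2.00 E0.7470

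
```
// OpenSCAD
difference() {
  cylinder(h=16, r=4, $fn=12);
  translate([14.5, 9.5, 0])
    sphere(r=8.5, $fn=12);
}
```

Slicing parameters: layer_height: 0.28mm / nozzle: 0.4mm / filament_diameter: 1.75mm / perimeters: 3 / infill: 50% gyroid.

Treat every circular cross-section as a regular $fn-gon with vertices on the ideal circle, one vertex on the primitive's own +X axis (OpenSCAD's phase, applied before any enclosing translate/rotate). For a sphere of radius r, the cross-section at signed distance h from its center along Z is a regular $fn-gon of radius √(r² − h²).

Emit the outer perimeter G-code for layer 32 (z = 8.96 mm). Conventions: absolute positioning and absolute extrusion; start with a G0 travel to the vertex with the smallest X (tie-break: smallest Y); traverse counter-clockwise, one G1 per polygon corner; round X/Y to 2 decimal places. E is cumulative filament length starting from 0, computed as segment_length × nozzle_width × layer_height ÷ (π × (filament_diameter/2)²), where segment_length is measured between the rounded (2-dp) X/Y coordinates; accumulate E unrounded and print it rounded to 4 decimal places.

G0 X-4.00 Y0.00 Z8.96
G1 X-3.46 Y-2.00 E0.0965
G1 X-2.00 Y-3.46 E0.1926
G1 X0.00 Y-4.00 E0.2891
G1 X2.00 Y-3.46 E0.3855
G1 X3.46 Y-2.00 E0.4817
G1 X4.00 Y0.00 E0.5781
G1 X3.46 Y2.00 E0.6746
G1 X2.00 Y3.46 E0.7707
G1 X0.00 Y4.00 E0.8672
G1 X-2.00 Y3.46 E0.9637
G1 X-3.46 Y2.00 E1.0598
G1 X-4.00 Y0.00 E1.1563

At z = 8.96 mm: the r=4 cylinder gives a regular 12-gon of circumradius 4 (constant along its height); the sphere at (14.5, 9.5) is not intersected at this z (|z−center|=8.960 > r=8.5); Taking the first minus the rest: none of the subtracted shapes is present at this height, so the r=4 cylinder is unchanged — 1 connected region. The outline is a single polygon with 12 vertices. Extrusion per mm of travel: 0.4 × 0.28 / (π × 0.875²) = 0.046564. Accumulating E over each segment gives final E = 1.1563.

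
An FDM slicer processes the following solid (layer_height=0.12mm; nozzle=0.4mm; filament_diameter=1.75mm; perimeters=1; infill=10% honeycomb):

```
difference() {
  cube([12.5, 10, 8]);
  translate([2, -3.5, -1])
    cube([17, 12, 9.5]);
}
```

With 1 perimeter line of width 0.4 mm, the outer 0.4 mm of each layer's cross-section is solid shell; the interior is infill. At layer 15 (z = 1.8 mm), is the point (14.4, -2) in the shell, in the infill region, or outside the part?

At z = 1.8 mm: the cube (footprint 12.5×10) is included at this height; the cube at (2, -3.5) is present — its section is the full 17×12 rectangle; Taking the first minus the rest: starting from the 12.5×10 cube, the 17×12 cube at (2, -3.5) partially overlaps it — only the 89.25 mm² overlap (of its 204.00 mm²) is removed, clipping the outline — 1 connected region. Overall, the cross-section is a single solid region. The nearest boundary edge runs (12.50, 10.00)→(12.50, 8.50); distance from the point to it = 10.67 mm. The point is not inside any of the regions above, so it lies outside the cross-section (10.67 mm from the nearest boundary).

outside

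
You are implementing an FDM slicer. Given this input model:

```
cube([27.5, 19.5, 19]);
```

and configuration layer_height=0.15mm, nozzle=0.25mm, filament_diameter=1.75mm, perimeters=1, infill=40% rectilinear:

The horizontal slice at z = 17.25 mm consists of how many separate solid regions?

1

At z = 17.25 mm: the cube is present — its section is the full 27.5×19.5 rectangle. The result has 1 disconnected region.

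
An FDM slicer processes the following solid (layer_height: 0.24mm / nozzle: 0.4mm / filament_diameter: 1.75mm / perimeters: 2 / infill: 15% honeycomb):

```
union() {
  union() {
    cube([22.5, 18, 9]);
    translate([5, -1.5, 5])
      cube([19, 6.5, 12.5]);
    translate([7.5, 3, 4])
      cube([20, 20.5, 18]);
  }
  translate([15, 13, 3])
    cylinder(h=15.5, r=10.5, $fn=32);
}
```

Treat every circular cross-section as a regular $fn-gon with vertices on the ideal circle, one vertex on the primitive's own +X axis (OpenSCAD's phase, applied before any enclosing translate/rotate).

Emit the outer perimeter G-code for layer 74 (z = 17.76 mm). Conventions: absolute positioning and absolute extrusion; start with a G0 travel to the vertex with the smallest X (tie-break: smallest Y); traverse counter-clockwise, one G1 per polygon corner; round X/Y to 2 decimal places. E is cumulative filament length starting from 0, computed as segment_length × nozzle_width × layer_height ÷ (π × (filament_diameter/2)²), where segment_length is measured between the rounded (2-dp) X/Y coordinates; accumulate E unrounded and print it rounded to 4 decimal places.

At z = 17.76 mm: the cube is absent (z outside [0, 9]); the cube at (5, -1.5) does not reach this height (z outside [5, 17.5]); the 20×20.5 cube at (7.5, 3) contributes its full rectangle; Taking the union: only the 20×20.5 cube at (7.5, 3) is present, so the union is just that shape — 1 connected region; the cylinder at (15, 13): section is a regular 32-gon, circumradius r=10.5; Taking the union: the regions partially overlap (shared area 312.41 mm²), so overlapping operands fuse into one piece — 1 connected region. The outline is a single polygon with 18 vertices. Extrusion per mm of travel: 0.4 × 0.24 / (π × 0.875²) = 0.039912. Accumulating E over each segment gives final E = 3.2997.

G0 X4.50 Y13.00 Z17.76
G1 X4.70 Y10.95 E0.0822
G1 X5.30 Y8.98 E0.1644
G1 X6.27 Y7.17 E0.2464
G1 X7.50 Y5.67 E0.3238
G1 X7.50 Y3.00 E0.4304
G1 X11.97 Y3.00 E0.6088
G1 X12.95 Y2.70 E0.6497
G1 X15.00 Y2.50 E0.7319
G1 X17.05 Y2.70 E0.8141
G1 X18.03 Y3.00 E0.8550
G1 X27.50 Y3.00 E1.2330
G1 X27.50 Y23.50 E2.0512
G1 X7.50 Y23.50 E2.8494
G1 X7.50 Y20.33 E2.9759
G1 X6.27 Y18.83 E3.0533
G1 X5.30 Y17.02 E3.1353
G1 X4.70 Y15.05 E3.2175
G1 X4.50 Y13.00 E3.2997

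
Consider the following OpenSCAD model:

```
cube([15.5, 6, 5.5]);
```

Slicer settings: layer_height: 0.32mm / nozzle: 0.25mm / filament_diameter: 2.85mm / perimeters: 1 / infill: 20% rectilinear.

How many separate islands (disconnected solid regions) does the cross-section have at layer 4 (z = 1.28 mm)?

At z = 1.28 mm: the cube is present — its section is the full 15.5×6 rectangle. Overall, the cross-section is a single solid region. Island count = 1.

1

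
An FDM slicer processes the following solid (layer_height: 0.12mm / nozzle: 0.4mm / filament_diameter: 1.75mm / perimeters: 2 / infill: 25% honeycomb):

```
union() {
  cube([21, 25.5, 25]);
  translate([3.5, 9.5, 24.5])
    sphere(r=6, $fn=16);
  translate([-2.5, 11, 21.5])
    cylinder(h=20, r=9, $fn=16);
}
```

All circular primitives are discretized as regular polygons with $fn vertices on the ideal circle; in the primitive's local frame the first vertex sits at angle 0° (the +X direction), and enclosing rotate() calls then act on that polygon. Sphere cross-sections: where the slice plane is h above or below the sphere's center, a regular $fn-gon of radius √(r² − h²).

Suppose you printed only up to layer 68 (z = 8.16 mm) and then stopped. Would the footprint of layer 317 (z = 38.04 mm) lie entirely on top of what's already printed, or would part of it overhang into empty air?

Compare the two slices. At z = 8.16: the cube is present — its section is the full 21×25.5 rectangle (area 535.50 mm²); the sphere at (3.5, 9.5) does not reach this height (|z−center|=16.340 > r=6); the cylinder at (-2.5, 11) is absent (z outside [21.5, 41.5]); Taking the union: only the 21×25.5 cube is present, so the union is just that shape — area = 535.50 mm². At z = 38.04: the cube is absent (z outside [0, 25]); the sphere at (3.5, 9.5) is absent (|z−center|=13.540 > r=6); the r=9 cylinder at (-2.5, 11) gives a regular 16-gon of circumradius 9 (constant along its height) (area = (16/2)·9.000²·sin(360°/16) = 247.98 mm²); Merging all regions: only the r=9 cylinder at (-2.5, 11) is present, so the union is just that shape — area = 247.98 mm². Checking containment: at z = 38.04 the cross-section extends beyond the z = 8.16 cross-section by about 167.75 mm².

part overhangs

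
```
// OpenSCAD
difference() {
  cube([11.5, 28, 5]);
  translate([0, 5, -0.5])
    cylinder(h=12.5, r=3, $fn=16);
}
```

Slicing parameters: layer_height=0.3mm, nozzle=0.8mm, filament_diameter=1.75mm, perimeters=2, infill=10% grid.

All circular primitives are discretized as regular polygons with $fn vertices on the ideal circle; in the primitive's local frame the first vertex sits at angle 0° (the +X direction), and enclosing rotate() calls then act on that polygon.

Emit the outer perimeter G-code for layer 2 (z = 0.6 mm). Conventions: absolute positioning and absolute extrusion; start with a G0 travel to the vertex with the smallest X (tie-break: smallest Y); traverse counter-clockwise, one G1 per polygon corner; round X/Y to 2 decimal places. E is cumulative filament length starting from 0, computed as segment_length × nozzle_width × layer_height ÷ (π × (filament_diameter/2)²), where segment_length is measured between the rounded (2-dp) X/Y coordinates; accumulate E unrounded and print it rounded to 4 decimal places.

G0 X0.00 Y0.00 Z0.60
G1 X11.50 Y0.00 E1.1475
G1 X11.50 Y28.00 E3.9413
G1 X0.00 Y28.00 E5.0888
G1 X0.00 Y8.00 E7.0844
G1 X1.15 Y7.77 E7.2014
G1 X2.12 Y7.12 E7.3179
G1 X2.77 Y6.15 E7.4344
G1 X3.00 Y5.00 E7.5515
G1 X2.77 Y3.85 E7.6685
G1 X2.12 Y2.88 E7.7850
G1 X1.15 Y2.23 E7.9015
G1 X0.00 Y2.00 E8.0185
G1 X0.00 Y0.00 E8.2181

At z = 0.6 mm: the 11.5×28 cube contributes its full rectangle; the cylinder at (0, 5): section is a regular 16-gon, circumradius r=3; Taking the first minus the rest: starting from the 11.5×28 cube, the r=3 cylinder at (0, 5) partially overlaps it — only the 13.78 mm² overlap (of its 27.55 mm²) is removed, clipping the outline — 1 connected region. The outline is a single polygon with 13 vertices. Extrusion per mm of travel: 0.8 × 0.3 / (π × 0.875²) = 0.099780. Accumulating E over each segment gives final E = 8.2181.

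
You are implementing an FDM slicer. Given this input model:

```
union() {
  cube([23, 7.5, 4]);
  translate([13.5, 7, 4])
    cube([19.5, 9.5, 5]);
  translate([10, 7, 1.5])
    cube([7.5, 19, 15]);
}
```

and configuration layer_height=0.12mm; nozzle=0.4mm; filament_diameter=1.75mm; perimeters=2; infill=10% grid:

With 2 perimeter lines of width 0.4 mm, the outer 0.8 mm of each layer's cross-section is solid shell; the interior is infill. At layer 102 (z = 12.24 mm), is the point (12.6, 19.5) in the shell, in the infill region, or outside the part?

At z = 12.24 mm: the cube is not intersected at this z (z outside [0, 4]); the cube at (13.5, 7) is absent (z outside [4, 9]); the cube at (10, 7) is present — its section is the full 7.5×19 rectangle; Taking the union: only the 7.5×19 cube at (10, 7) is present, so the union is just that shape — 1 connected region. Overall, the cross-section is a single solid region. The nearest boundary edge runs (10.00, 26.00)→(10.00, 7.00); distance from the point to it = 2.60 mm. The point is inside the cross-section and 2.60 mm from the nearest boundary — more than the 0.8 mm shell width (2 × 0.4), so it's in the infill interior.

infill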